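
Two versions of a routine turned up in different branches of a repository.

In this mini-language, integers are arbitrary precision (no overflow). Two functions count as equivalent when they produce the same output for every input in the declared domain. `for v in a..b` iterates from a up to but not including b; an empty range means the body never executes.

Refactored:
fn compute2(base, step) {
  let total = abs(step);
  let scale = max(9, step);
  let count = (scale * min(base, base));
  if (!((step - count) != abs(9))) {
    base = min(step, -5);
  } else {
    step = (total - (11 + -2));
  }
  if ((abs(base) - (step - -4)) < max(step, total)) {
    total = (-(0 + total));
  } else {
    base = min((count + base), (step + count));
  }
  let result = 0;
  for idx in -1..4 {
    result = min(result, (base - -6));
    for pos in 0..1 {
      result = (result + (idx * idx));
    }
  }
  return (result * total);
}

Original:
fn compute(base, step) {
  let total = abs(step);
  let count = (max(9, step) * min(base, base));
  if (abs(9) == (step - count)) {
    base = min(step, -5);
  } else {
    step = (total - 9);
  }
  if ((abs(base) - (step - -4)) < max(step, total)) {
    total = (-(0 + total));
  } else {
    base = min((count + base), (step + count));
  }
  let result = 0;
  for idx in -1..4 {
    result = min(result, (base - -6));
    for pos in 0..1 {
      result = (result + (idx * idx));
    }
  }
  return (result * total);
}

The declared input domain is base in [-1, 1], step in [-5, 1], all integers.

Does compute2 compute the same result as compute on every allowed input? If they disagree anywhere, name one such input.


The two versions differ — the changes include comparison usage differs, plus statement counts differ, plus boolean connective usage differs, plus constant usage differs, plus local variable names differ, plus arithmetic usage differs.
Tracing base=-1, step=-1: compute: total = 1; count = -9; (abs(9) == (step - count)) -> false; step = -8; ((abs(base) - (step - -4)) < max(step, total)) -> false; base = -17; result = 0; [idx=-1]; result = -11; [pos=0]; result = -10; [idx=0]; result = -11; [pos=0]; result = -11; [idx=1]; result = -11; [pos=0]; result = -10; [idx=2]; result = -11; [pos=0]; result = -7; [idx=3]; result = -11; [pos=0]; result = -2; return -2 | compute2: total = 1; scale = 9; count = -9; (!((step - count) != abs(9))) -> false; step = -8; ((abs(base) - (step - -4)) < max(step, total)) -> false; base = -17; result = 0; [idx=-1]; result = -11; [pos=0]; result = -10; [idx=0]; result = -11; [pos=0]; result = -11; [idx=1]; result = -11; [pos=0]; result = -10; [idx=2]; result = -11; [pos=0]; result = -7; [idx=3]; result = -11; [pos=0]; result = -2; return -2 — matching result -2.
Sweeping the whole domain (21 inputs) finds no disagreement.
verdict: equivalent


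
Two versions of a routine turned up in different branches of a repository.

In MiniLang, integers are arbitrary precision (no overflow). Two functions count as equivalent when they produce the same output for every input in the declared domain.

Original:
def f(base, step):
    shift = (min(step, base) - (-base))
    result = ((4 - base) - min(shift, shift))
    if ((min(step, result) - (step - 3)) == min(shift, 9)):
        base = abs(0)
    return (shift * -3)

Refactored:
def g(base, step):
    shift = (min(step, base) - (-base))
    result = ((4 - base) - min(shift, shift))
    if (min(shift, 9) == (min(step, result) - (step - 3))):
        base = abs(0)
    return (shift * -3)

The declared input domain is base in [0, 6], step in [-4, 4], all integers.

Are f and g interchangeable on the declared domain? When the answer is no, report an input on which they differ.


The two versions differ — the changes include same computation, different form.
One worked example (base=1, step=-1) — f: shift = 0; result = 3; ((min(step, result) - (step - 3)) == min(shift, 9)) -> false; return 0; g: shift = 0; result = 3; (min(shift, 9) == (min(step, result) - (step - 3))) -> false; return 0; agreement on 0.
Checked all 63 inputs in the declared domain: the outputs agree on every one.
verdict: equivalent


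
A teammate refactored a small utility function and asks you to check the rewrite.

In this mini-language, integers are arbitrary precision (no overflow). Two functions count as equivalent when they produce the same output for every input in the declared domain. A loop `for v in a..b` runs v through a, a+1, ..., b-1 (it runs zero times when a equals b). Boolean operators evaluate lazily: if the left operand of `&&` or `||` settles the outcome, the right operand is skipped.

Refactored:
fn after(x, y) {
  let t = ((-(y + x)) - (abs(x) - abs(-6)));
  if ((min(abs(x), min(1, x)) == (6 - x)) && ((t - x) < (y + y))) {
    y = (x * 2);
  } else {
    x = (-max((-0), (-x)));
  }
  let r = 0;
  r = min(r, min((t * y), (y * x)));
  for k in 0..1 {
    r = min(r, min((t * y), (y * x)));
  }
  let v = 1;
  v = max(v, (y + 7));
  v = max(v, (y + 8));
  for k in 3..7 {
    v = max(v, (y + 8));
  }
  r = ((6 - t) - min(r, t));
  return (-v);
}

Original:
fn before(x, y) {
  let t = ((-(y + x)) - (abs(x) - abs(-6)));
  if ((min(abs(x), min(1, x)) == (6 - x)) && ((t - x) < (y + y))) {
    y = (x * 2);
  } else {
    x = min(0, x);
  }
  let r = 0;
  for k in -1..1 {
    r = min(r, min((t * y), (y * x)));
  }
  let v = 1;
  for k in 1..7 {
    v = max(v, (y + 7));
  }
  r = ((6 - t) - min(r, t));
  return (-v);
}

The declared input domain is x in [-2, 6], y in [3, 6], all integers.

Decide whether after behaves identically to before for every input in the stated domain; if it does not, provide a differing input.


Not equivalent: x=-2, y=3 separates them (-10 vs -11).
before: t = 3; ((min(abs(x), min(1, x)) == (6 - x)) && ((t - x) < (y + y))) -> false; x = -2; r = 0; [k=-1]; r = -6; [k=0]; r = -6; v = 1; [k=1]; v = 10; [k=2]; v = 10; [k=3]; v = 10; [k=4]; v = 10; [k=5]; v = 10; [k=6]; v = 10; r = 9; return -10
after: t = 3; ((min(abs(x), min(1, x)) == (6 - x)) && ((t - x) < (y + y))) -> false; x = -2; r = 0; r = -6; [k=0]; r = -6; v = 1; v = 10; v = 11; [k=3]; v = 11; [k=4]; v = 11; [k=5]; v = 11; [k=6]; v = 11; r = 9; return -11
verdict: not equivalent; witness: x=-2, y=3


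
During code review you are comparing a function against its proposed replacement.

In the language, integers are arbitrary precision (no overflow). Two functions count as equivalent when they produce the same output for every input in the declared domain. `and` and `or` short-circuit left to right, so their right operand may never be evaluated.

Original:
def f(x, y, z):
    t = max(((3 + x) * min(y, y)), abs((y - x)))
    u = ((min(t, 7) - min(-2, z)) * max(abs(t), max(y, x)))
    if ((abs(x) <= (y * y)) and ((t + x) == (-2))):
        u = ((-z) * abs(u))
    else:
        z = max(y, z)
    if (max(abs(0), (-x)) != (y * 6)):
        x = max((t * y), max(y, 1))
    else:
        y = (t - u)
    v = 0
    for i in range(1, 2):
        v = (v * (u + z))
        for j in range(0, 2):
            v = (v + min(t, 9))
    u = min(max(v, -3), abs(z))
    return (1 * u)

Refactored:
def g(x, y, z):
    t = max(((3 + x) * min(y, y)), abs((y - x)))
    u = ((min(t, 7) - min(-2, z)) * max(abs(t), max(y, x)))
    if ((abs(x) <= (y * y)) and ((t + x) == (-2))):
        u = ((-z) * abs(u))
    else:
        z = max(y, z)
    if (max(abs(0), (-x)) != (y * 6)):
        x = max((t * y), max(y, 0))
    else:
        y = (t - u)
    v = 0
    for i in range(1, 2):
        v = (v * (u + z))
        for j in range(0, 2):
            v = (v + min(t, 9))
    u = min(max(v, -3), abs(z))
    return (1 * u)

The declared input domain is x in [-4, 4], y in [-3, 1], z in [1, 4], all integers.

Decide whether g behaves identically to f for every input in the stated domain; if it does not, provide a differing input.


The edit looks behavioral (`1` became `0`), but over these ranges it never changes the outcome.
Spot check at x=-3, y=0, z=3 — f: t = 3; u = 15; ((abs(x) <= (y * y)) and ((t + x) == (-2))) -> false; z = 3; (max(abs(0), (-x)) != (y * 6)) -> true; x = 1; v = 0; [i=1]; v = 0; [j=0]; v = 3; [j=1]; v = 6; u = 3; return 3. g: t = 3; u = 15; ((abs(x) <= (y * y)) and ((t + x) == (-2))) -> false; z = 3; (max(abs(0), (-x)) != (y * 6)) -> true; x = 0; v = 0; [i=1]; v = 0; [j=0]; v = 3; [j=1]; v = 6; u = 3; return 3. Both give 3.
Checked all 180 inputs in the declared domain: the outputs agree on every one.
verdict: equivalent


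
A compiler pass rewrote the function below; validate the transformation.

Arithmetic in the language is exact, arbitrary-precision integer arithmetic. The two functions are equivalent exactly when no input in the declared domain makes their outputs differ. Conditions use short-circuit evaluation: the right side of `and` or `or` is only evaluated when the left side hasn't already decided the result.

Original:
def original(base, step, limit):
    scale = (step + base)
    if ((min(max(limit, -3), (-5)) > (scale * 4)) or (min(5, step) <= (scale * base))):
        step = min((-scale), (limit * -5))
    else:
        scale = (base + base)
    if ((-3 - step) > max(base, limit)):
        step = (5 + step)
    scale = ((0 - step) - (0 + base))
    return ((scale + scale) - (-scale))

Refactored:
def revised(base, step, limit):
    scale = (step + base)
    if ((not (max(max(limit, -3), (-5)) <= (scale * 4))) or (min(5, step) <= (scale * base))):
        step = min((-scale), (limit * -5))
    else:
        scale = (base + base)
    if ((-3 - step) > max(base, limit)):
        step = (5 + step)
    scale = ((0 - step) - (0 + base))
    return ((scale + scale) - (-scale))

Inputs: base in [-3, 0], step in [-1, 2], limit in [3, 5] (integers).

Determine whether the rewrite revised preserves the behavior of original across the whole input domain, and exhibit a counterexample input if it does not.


base=-2, step=2, limit=3 yields 0 from original but 36 from revised.
verdict: not equivalent; witness: base=-2, step=2, limit=3


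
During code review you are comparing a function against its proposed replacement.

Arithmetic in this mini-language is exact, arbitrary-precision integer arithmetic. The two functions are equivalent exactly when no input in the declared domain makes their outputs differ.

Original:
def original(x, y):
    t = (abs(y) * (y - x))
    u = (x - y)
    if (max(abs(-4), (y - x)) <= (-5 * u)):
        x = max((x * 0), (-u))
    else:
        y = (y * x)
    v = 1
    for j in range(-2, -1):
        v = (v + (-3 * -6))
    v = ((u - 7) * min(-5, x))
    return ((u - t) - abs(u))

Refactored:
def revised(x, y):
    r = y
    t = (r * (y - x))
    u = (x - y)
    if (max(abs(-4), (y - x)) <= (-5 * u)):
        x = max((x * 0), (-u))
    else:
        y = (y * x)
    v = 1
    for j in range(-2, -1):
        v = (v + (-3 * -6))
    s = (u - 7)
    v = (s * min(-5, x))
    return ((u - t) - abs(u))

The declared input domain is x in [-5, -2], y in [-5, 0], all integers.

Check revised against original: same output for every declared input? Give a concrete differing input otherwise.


These are not equivalent — on x=-5, y=-4 the outputs split (-6 vs 2).
original: t=4, then u=-1, then (max(abs(-4), (y - x)) <= (-5 * u)) is true, then x=1, then v=1, then (j=-2), then v=19, then v=40, then returns -6
revised: r=-4, then t=-4, then u=-1, then (max(abs(-4), (y - x)) <= (-5 * u)) is true, then x=1, then v=1, then (j=-2), then v=19, then s=-8, then v=40, then returns 2
verdict: not equivalent; witness: x=-5, y=-4


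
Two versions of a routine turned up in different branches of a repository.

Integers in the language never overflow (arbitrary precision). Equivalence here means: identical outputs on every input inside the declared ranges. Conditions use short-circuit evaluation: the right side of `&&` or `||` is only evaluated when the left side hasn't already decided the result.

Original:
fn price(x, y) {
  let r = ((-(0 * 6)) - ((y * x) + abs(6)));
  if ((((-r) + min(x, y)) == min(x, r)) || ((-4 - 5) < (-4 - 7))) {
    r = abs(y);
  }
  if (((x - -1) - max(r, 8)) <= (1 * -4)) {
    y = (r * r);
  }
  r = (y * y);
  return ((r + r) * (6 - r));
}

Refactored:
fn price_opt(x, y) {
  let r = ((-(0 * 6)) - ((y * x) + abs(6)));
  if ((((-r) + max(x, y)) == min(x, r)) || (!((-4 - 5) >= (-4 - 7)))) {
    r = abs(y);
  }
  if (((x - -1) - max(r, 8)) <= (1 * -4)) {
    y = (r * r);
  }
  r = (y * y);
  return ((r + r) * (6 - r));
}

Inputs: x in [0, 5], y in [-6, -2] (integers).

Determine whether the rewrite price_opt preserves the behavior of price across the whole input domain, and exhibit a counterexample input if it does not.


Not equivalent: x=1, y=-4 separates them (-128000 vs -320).
price: r := -2 | ((((-r) + min(x, y)) == min(x, r)) || ((-4 - 5) < (-4 - 7))): true | r := 4 | (((x - -1) - max(r, 8)) <= (1 * -4)): true | y := 16 | r := 256 | result -128000
price_opt: r := -2 | ((((-r) + max(x, y)) == min(x, r)) || (!((-4 - 5) >= (-4 - 7)))): false | (((x - -1) - max(r, 8)) <= (1 * -4)): true | y := 4 | r := 16 | result -320
verdict: not equivalent; witness: x=1, y=-4


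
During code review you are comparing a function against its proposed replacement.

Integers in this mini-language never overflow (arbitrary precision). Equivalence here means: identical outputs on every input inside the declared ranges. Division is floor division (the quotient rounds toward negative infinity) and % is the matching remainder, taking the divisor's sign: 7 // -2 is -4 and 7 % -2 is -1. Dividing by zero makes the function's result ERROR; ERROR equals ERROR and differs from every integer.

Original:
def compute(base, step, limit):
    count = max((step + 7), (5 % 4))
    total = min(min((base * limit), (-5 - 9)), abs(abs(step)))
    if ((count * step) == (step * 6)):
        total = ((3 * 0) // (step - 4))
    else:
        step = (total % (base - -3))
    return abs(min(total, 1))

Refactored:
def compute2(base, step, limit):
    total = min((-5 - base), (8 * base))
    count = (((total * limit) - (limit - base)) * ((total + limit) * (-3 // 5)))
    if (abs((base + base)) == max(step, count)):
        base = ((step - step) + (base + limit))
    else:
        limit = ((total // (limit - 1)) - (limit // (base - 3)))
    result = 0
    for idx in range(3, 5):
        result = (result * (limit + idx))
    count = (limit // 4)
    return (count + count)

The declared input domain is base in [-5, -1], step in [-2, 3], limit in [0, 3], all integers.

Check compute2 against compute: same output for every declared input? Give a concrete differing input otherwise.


Evaluate both at base=-5, step=-2, limit=0.
compute: count becomes 5; next total becomes -14; next ((count * step) == (step * 6)) evaluates to false; next step becomes 0; next final value 14
compute2: total becomes -40; next count becomes -200; next (abs((base + base)) == max(step, count)) evaluates to false; next limit becomes 40; next result becomes 0; next at idx=3:; next result becomes 0; next at idx=4:; next result becomes 0; next count becomes 10; next final value 20
14 != 20, so the rewrite changes behavior.
verdict: not equivalent; witness: base=-5, step=-2, limit=0


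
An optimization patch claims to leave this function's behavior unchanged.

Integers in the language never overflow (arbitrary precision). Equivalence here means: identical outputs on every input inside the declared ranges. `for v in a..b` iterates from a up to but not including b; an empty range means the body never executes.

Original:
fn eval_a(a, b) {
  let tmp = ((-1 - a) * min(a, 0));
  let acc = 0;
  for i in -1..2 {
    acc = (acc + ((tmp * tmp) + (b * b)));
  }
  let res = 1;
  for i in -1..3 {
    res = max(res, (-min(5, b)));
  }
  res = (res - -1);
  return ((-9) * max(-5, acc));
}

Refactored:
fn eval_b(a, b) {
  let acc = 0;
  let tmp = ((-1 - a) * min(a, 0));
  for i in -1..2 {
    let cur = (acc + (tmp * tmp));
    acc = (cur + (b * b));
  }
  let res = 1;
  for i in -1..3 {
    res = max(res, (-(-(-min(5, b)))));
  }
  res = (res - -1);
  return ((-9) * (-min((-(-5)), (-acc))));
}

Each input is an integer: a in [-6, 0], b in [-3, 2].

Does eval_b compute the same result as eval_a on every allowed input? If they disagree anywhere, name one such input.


Equivalent — the differences include local variable names differ, plus statement counts differ, plus min/max/abs usage differs, yet no declared input distinguishes the two.
Tracing a=-4, b=-2: eval_a: tmp=-12, then acc=0, then (i=-1), then acc=148, then (i=0), then acc=296, then (i=1), then acc=444, then res=1, then (i=-1), then res=2, then (i=0), then res=2, then (i=1), then res=2, then (i=2), then res=2, then res=3, then returns -3996 | eval_b: acc=0, then tmp=-12, then (i=-1), then cur=144, then acc=148, then (i=0), then cur=292, then acc=296, then (i=1), then cur=440, then acc=444, then res=1, then (i=-1), then res=2, then (i=0), then res=2, then (i=1), then res=2, then (i=2), then res=2, then res=3, then returns -3996 — matching result -3996.
Sweeping the whole domain (42 inputs) finds no disagreement.
verdict: equivalent


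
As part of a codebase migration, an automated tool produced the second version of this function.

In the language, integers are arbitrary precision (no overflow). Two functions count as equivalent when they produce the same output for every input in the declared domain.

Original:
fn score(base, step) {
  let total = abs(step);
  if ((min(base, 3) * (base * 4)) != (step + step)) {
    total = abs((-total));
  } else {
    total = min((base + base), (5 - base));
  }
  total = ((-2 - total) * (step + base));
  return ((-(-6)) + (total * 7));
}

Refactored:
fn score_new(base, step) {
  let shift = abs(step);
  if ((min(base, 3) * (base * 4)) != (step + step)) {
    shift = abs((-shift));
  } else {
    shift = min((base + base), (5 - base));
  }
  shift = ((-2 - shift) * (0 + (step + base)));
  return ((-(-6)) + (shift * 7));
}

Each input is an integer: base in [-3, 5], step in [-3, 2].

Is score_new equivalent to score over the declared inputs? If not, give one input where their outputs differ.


The two versions differ — the changes include local variable names differ; also constant usage differs; also arithmetic usage differs.
Tracing base=-1, step=2: score: total := 2 | ((min(base, 3) * (base * 4)) != (step + step)): false | total := -2 | total := 0 | result 6 | score_new: shift := 2 | ((min(base, 3) * (base * 4)) != (step + step)): false | shift := -2 | shift := 0 | result 6 — matching result 6.
Every one of the 54 inputs gives matching results.
verdict: equivalent


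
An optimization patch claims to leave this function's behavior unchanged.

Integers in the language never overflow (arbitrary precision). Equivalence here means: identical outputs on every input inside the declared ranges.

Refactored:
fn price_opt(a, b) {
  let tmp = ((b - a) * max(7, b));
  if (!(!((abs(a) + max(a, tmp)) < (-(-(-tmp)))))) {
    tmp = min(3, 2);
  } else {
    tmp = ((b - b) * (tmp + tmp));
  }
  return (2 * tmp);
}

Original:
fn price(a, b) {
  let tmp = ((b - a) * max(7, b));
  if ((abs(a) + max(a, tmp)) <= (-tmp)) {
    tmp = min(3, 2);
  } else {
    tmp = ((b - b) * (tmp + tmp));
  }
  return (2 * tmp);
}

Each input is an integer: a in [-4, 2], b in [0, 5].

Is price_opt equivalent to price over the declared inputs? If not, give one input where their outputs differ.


These are not equivalent — on a=0, b=0 the outputs split (4 vs 0).
price: tmp=0, then ((abs(a) + max(a, tmp)) <= (-tmp)) is true, then tmp=2, then returns 4
price_opt: tmp=0, then (!(!((abs(a) + max(a, tmp)) < (-(-(-tmp)))))) is false, then tmp=0, then returns 0
verdict: not equivalent; witness: a=0, b=0


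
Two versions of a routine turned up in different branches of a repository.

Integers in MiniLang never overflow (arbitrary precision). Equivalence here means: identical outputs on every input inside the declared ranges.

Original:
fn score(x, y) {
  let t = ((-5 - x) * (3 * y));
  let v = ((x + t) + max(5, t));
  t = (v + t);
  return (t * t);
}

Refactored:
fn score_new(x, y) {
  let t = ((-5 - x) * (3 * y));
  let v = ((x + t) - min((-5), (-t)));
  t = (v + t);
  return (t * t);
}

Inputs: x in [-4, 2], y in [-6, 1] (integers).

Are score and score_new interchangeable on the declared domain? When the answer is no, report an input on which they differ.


Changes here: arithmetic usage differs; also min/max/abs usage differs; the full 56-point sweep finds no disagreement.
verdict: equivalent


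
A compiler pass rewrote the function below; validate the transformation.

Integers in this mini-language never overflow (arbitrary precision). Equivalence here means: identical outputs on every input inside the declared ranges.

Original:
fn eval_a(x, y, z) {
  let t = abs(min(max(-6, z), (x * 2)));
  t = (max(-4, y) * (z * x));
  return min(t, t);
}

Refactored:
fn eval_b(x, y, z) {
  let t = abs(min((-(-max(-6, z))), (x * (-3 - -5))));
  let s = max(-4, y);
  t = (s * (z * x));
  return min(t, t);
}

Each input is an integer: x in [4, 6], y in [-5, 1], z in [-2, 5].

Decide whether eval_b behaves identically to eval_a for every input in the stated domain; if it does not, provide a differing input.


Comparing the listings, the differences include: arithmetic usage differs; statement counts differ; constant usage differs; local variable names differ.
One worked example (x=5, y=0, z=-2) — eval_a: t := 2 | t := 0 | result 0; eval_b: t := 2 | s := 0 | t := 0 | result 0; agreement on 0.
An exhaustive pass over the 168 declared inputs shows identical outputs.
verdict: equivalent


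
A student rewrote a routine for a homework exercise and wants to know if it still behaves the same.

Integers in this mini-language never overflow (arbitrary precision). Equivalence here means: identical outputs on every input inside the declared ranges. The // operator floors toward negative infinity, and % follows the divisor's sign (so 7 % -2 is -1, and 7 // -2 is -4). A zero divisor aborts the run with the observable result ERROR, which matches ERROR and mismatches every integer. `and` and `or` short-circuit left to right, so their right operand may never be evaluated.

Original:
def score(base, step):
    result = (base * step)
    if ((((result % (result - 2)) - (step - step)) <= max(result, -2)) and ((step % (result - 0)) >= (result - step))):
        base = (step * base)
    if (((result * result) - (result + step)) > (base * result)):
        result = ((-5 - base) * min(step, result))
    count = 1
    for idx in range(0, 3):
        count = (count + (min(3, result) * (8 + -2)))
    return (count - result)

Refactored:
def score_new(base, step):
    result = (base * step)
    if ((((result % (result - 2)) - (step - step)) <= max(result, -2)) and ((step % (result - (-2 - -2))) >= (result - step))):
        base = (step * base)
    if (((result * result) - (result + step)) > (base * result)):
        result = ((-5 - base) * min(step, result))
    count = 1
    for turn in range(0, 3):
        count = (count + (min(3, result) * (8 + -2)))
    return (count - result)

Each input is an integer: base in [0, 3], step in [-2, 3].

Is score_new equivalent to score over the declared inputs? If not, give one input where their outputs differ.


Differences: arithmetic usage differs; and constant usage differs; and local variable names differ — yet all 24 inputs agree.
verdict: equivalent


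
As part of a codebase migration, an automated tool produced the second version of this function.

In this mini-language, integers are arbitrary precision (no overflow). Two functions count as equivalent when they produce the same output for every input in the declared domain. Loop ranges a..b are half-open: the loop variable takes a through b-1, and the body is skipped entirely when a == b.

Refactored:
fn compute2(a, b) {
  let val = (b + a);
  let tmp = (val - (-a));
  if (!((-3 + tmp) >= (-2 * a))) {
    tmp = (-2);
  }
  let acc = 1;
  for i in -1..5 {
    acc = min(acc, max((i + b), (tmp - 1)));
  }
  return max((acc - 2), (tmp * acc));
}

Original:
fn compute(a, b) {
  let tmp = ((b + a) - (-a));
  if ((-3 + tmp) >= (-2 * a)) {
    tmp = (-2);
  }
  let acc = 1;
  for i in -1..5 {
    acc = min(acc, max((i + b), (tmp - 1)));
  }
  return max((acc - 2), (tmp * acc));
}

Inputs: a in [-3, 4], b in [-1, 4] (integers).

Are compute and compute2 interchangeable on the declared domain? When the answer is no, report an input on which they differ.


At a=-3, b=-1: compute gives 14, compute2 gives 4.
verdict: not equivalent; witness: a=-3, b=-1


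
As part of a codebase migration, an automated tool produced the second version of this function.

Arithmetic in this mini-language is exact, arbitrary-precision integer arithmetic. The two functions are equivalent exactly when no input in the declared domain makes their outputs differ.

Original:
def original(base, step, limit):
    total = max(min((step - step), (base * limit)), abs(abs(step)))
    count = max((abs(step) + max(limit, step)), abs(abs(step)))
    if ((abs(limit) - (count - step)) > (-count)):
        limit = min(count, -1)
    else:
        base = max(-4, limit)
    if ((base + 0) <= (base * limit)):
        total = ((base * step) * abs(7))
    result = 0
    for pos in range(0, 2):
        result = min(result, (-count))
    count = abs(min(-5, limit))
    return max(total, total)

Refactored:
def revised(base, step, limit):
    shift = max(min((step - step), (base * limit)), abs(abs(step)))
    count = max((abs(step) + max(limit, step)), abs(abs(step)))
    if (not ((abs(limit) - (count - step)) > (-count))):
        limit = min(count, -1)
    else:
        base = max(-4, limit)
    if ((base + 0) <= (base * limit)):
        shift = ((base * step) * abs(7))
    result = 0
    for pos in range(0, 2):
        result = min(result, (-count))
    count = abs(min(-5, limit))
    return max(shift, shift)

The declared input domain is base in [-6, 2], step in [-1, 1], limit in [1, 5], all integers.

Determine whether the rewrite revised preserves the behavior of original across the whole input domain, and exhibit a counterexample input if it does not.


Evaluate both at base=-6, step=-1, limit=1.
original: total becomes 1; next count becomes 2; next ((abs(limit) - (count - step)) > (-count)) evaluates to false; next base becomes 1; next ((base + 0) <= (base * limit)) evaluates to true; next total becomes -7; next result becomes 0; next at pos=0:; next result becomes -2; next at pos=1:; next result becomes -2; next count becomes 5; next final value -7
revised: shift becomes 1; next count becomes 2; next (not ((abs(limit) - (count - step)) > (-count))) evaluates to true; next limit becomes -1; next ((base + 0) <= (base * limit)) evaluates to true; next shift becomes 42; next result becomes 0; next at pos=0:; next result becomes -2; next at pos=1:; next result becomes -2; next count becomes 5; next final value 42
-7 != 42, so the rewrite changes behavior.
verdict: not equivalent; witness: base=-6, step=-1, limit=1


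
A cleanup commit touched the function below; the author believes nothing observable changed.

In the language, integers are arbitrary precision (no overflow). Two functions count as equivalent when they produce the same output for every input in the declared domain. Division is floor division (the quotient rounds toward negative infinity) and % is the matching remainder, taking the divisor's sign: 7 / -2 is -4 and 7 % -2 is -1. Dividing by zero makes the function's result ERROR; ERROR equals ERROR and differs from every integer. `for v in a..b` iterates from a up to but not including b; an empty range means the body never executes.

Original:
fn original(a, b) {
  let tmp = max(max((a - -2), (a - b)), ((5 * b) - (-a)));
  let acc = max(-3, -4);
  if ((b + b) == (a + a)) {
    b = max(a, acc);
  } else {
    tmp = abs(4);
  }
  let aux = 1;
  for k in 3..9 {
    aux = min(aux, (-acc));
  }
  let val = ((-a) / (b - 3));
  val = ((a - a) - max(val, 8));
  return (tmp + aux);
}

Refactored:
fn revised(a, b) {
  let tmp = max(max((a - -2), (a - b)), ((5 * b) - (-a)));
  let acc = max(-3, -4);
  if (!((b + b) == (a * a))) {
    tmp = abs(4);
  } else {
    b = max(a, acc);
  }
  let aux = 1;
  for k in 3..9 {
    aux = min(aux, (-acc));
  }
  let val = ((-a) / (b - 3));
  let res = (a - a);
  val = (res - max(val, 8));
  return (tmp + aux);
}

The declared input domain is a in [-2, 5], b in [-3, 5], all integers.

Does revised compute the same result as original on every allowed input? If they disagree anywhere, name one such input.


Evaluate both at a=-2, b=-2.
original: tmp=0, then acc=-3, then ((b + b) == (a + a)) is true, then b=-2, then aux=1, then (k=3), then aux=1, then (k=4), then aux=1, then (k=5), then aux=1, then (k=6), then aux=1, then (k=7), then aux=1, then (k=8), then aux=1, then val=-1, then val=-8, then returns 1
revised: tmp=0, then acc=-3, then (!((b + b) == (a * a))) is true, then tmp=4, then aux=1, then (k=3), then aux=1, then (k=4), then aux=1, then (k=5), then aux=1, then (k=6), then aux=1, then (k=7), then aux=1, then (k=8), then aux=1, then val=-1, then res=0, then val=-8, then returns 5
1 and 5 differ, so these are not the same function on this domain.
verdict: not equivalent; witness: a=-2, b=-2


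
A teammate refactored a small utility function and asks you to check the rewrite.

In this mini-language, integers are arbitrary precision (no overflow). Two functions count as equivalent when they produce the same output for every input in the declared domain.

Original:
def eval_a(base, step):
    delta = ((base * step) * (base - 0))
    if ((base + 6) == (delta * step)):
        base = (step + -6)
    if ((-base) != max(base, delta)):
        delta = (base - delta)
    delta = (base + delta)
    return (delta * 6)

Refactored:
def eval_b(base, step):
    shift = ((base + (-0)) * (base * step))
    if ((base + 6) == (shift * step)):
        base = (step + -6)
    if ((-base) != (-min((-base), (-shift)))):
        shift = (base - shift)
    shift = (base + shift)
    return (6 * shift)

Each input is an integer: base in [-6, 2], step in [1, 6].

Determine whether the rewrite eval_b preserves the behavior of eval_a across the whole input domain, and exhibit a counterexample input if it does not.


This is a faithful refactor — min/max/abs usage differs, local variable names differ, arithmetic usage differs, but the computed results match everywhere.
One worked example (base=-3, step=3) — eval_a: delta=27, then ((base + 6) == (delta * step)) is false, then ((-base) != max(base, delta)) is true, then delta=-30, then delta=-33, then returns -198; eval_b: shift=27, then ((base + 6) == (shift * step)) is false, then ((-base) != (-min((-base), (-shift)))) is true, then shift=-30, then shift=-33, then returns -198; agreement on -198.
Every one of the 54 inputs gives matching results.
verdict: equivalent


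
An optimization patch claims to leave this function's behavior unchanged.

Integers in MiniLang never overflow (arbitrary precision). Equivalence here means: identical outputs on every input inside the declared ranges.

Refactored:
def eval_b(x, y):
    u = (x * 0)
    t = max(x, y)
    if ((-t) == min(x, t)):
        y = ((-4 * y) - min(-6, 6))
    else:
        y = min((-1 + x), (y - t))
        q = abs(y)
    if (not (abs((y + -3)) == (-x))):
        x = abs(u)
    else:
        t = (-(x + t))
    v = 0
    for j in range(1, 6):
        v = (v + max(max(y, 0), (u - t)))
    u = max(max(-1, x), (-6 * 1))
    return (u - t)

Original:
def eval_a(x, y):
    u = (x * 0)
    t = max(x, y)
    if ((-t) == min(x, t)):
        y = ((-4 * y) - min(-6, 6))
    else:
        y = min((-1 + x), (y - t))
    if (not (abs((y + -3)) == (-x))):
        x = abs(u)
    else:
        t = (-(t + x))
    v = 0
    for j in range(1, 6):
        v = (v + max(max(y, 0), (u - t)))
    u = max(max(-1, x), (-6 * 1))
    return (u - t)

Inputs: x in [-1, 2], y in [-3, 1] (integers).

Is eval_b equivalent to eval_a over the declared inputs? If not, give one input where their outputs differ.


Changes here: local variable names differ; statement counts differ; min/max/abs usage differs; the full 20-point sweep finds no disagreement.
verdict: equivalent


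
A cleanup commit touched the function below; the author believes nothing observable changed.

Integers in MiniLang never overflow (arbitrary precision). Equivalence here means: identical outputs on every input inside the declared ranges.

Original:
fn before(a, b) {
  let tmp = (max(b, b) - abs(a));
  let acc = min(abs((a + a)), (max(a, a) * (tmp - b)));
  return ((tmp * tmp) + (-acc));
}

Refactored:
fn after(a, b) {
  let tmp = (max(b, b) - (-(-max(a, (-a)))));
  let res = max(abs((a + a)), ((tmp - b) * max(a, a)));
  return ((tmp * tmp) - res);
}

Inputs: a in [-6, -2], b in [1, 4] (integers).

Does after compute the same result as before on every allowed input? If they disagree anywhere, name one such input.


Try a=-6, b=1.
before: tmp = -5; acc = 12; return 13
after: tmp = -5; res = 36; return -11
13 != -11, so the rewrite changes behavior.
verdict: not equivalent; witness: a=-6, b=1


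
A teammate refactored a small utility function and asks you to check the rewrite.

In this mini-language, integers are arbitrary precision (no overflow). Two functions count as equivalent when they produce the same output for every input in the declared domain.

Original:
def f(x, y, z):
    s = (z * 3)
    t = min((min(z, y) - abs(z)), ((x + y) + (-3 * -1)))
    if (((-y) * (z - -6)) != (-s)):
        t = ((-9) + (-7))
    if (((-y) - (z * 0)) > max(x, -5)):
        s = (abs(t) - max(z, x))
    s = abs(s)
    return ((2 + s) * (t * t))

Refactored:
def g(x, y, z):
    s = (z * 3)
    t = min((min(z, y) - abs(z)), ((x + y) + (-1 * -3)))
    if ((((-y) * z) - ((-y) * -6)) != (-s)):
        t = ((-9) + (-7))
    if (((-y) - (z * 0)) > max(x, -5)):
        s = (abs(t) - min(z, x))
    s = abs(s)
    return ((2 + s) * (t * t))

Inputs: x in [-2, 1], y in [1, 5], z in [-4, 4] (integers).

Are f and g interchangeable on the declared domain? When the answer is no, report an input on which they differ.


Try x=-2, y=1, z=-4.
f: s := -12 | t := -8 | (((-y) * (z - -6)) != (-s)): true | t := -16 | (((-y) - (z * 0)) > max(x, -5)): true | s := 18 | s := 18 | result 5120
g: s := -12 | t := -8 | ((((-y) * z) - ((-y) * -6)) != (-s)): true | t := -16 | (((-y) - (z * 0)) > max(x, -5)): true | s := 20 | s := 20 | result 5632
5120 vs 5632 — the two versions disagree here.
verdict: not equivalent; witness: x=-2, y=1, z=-4


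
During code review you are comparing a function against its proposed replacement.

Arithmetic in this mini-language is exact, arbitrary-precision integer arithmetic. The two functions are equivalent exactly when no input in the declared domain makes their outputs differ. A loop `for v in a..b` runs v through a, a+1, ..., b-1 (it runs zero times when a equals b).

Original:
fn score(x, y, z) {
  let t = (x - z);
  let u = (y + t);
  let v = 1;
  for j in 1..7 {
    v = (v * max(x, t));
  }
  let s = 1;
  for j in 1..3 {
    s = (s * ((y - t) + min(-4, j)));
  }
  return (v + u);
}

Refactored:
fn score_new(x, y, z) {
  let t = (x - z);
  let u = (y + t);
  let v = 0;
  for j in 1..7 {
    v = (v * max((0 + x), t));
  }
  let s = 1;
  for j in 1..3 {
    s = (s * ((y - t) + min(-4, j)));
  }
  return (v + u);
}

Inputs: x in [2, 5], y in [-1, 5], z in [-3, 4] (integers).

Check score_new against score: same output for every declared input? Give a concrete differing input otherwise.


These are not equivalent — on x=2, y=-1, z=-3 the outputs split (15629 vs 4).
score: t=5, then u=4, then v=1, then (j=1), then v=5, then (j=2), then v=25, then (j=3), then v=125, then (j=4), then v=625, then (j=5), then v=3125, then (j=6), then v=15625, then s=1, then (j=1), then s=-10, then (j=2), then s=100, then returns 15629
score_new: t=5, then u=4, then v=0, then (j=1), then v=0, then (j=2), then v=0, then (j=3), then v=0, then (j=4), then v=0, then (j=5), then v=0, then (j=6), then v=0, then s=1, then (j=1), then s=-10, then (j=2), then s=100, then returns 4
verdict: not equivalent; witness: x=2, y=-1, z=-3


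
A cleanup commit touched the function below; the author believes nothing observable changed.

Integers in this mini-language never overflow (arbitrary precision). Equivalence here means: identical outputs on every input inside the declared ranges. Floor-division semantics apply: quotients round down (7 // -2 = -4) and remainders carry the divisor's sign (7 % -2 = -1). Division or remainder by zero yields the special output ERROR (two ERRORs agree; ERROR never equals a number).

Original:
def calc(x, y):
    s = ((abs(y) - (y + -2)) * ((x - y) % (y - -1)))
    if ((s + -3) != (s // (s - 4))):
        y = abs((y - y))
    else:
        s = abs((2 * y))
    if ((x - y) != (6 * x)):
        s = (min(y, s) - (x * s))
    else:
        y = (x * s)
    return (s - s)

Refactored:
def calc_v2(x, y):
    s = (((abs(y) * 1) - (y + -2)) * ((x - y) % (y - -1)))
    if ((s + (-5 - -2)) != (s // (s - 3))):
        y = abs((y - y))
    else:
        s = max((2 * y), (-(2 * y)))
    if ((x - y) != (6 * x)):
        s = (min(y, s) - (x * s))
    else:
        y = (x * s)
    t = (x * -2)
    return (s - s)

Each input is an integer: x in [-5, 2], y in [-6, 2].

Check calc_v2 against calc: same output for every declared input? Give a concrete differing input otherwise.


Not equivalent: x=-5, y=2 separates them (ERROR vs 0).
calc: s = 4; division by zero -> ERROR
calc_v2: s = 4; ((s + (-5 - -2)) != (s // (s - 3))) -> true; y = 0; ((x - y) != (6 * x)) -> true; s = 20; t = 10; return 0
verdict: not equivalent; witness: x=-5, y=2


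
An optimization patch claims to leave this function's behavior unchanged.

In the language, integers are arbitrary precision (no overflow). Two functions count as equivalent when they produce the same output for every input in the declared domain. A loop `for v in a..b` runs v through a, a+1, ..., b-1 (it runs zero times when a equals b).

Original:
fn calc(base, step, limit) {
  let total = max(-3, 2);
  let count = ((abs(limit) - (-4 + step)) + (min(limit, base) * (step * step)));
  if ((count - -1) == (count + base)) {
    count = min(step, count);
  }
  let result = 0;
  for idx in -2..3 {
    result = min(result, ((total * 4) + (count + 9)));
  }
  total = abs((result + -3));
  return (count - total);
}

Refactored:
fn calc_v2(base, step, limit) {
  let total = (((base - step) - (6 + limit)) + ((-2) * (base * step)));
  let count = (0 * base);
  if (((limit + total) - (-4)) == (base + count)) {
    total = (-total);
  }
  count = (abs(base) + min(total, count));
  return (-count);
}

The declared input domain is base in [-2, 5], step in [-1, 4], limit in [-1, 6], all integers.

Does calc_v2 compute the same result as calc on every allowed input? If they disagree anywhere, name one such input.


Run the pair on base=-2, step=-1, limit=-1.
calc: total := 2 | count := 4 | ((count - -1) == (count + base)): false | result := 0 | iter idx=-2: | result := 0 | iter idx=-1: | result := 0 | iter idx=0: | result := 0 | iter idx=1: | result := 0 | iter idx=2: | result := 0 | total := 3 | result 1
calc_v2: total := -10 | count := 0 | (((limit + total) - (-4)) == (base + count)): false | count := -8 | result 8
1 != 8, so the rewrite changes behavior.
verdict: not equivalent; witness: base=-2, step=-1, limit=-1


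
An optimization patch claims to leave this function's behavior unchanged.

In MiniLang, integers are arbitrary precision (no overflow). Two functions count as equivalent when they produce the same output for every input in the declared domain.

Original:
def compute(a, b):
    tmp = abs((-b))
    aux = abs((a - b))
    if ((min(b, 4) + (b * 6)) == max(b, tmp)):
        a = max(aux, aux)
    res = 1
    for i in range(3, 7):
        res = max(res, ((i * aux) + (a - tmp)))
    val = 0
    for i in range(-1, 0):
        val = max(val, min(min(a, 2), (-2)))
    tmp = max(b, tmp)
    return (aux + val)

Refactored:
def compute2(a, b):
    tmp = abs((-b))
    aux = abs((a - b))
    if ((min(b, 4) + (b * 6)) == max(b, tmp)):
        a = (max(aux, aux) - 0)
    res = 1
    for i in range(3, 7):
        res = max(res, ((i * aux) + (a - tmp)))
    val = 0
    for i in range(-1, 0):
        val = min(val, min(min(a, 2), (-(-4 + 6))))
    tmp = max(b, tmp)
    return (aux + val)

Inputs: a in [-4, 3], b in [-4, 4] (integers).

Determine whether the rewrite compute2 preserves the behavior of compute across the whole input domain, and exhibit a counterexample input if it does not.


Evaluate both at a=-4, b=-4.
compute: tmp := 4 | aux := 0 | ((min(b, 4) + (b * 6)) == max(b, tmp)): false | res := 1 | iter i=3: | res := 1 | iter i=4: | res := 1 | iter i=5: | res := 1 | iter i=6: | res := 1 | val := 0 | iter i=-1: | val := 0 | tmp := 4 | result 0
compute2: tmp := 4 | aux := 0 | ((min(b, 4) + (b * 6)) == max(b, tmp)): false | res := 1 | iter i=3: | res := 1 | iter i=4: | res := 1 | iter i=5: | res := 1 | iter i=6: | res := 1 | val := 0 | iter i=-1: | val := -4 | tmp := 4 | result -4
0 against -4: the behavior changed.
verdict: not equivalent; witness: a=-4, b=-4
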